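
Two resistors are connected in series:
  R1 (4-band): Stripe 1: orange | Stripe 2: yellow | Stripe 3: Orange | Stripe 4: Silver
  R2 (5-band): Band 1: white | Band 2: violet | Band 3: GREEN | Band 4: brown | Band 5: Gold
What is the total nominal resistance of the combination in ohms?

43750 Ω

R1: orange, yellow → 34; orange ×10^3 → 34000 Ω.
R2: white, violet, green → 975; brown ×10 → 9750 Ω.
Series: 34000 + 9750 = 43750 Ω.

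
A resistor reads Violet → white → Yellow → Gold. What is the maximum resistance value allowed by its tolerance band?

829500 Ω

Violet → 7 (first significant figure)
White → 9 (second significant figure)
Yellow → ×10^4 multiplier
Gold → ±5% tolerance
79 × 10000 = 790000 Ω
Maximum = 790000 × (1 + 5/100) = 829500 Ω.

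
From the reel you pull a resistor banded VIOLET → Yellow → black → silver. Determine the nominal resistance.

74 Ω

Violet → 7 (first significant figure)
Yellow → 4 (second significant figure)
Black → ×1 multiplier
74 × 1 = 74 Ω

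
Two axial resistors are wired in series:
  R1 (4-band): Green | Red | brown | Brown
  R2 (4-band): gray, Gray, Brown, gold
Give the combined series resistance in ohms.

R1: green, red → 52; brown ×10 → 520 Ω.
R2: grey, grey → 88; brown ×10 → 880 Ω.
Series: 520 + 880 = 1400 Ω.

1400 Ω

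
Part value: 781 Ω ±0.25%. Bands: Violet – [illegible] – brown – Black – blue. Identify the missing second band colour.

grey

781 Ω = 781 × 10^0.
The second band gives digit 8 of the significand, and 8 is grey.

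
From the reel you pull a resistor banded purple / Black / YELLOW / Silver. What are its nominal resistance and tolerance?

Violet → 7 (first significant figure)
Black → 0 (second significant figure)
Yellow → ×10^4 multiplier
Silver → ±10% tolerance
70 × 10000 = 700000 Ω

700000 Ω ±10%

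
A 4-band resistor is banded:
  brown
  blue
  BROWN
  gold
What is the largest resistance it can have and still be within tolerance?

168 Ω

Brown → 1 (first significant figure)
Blue → 6 (second significant figure)
Brown → ×10 multiplier
Gold → ±5% tolerance
16 × 10 = 160 Ω
Largest = 160 × (1 + 5/100) = 168 Ω.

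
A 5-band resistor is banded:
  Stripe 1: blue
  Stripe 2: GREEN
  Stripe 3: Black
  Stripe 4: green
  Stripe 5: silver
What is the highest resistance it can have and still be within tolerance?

71500000 Ω

Blue → 6 (first significant figure)
Green → 5 (second significant figure)
Black → 0 (third significant figure)
Green → ×10^5 multiplier
Silver → ±10% tolerance
650 × 100000 = 65000000 Ω
Highest = 65000000 × (1 + 10/100) = 71500000 Ω.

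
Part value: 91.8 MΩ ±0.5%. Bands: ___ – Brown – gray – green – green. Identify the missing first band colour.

white

91800000 Ω = 918 × 10^5.
The first band gives digit 9 of the significand, and 9 is white.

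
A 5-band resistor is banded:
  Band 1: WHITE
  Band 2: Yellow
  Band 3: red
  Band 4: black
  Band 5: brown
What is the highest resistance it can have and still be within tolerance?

White → 9 (first significant figure)
Yellow → 4 (second significant figure)
Red → 2 (third significant figure)
Black → ×1 multiplier
Brown → ±1% tolerance
942 × 1 = 942 Ω
Highest = 942 × (1 + 1/100) = 951.42 Ω.

951.42 Ω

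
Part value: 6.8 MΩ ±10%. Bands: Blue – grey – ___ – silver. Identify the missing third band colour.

green

6800000 Ω = 68 × 10^5.
The third band is the multiplier, 10^5, which is green.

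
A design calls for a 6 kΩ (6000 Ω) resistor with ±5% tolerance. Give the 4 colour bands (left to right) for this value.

6000 Ω = 60 × 10^2.
6 → blue
0 → black
Multiplier 10^2 → red.
±5% tolerance → gold.

blue, black, red, gold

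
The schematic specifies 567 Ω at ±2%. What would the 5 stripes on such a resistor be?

567 Ω = 567 × 10^0.
5 → green
6 → blue
7 → violet
Multiplier 10^0 → black.
±2% tolerance → red.

green, blue, violet, black, red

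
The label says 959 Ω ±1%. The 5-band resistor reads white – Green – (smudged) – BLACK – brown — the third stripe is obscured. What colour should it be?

959 Ω = 959 × 10^0.
The third band gives digit 9 of the significand, and 9 is white.

white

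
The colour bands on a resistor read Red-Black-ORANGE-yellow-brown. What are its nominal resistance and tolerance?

Red → 2 (first significant figure)
Black → 0 (second significant figure)
Orange → 3 (third significant figure)
Yellow → ×10^4 multiplier
Brown → ±1% tolerance
203 × 10000 = 2030000 Ω

2030000 Ω ±1%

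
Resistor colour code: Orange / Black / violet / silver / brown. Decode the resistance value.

Orange → 3 (first significant figure)
Black → 0 (second significant figure)
Violet → 7 (third significant figure)
Silver → ×0.01 multiplier
307 × 0.01 = 3.07 Ω

3.07 Ω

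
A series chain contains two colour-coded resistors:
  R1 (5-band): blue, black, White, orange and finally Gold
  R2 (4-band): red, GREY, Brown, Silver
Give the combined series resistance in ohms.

609280 Ω

R1: blue, black, white → 609; orange ×10^3 → 609000 Ω.
R2: red, grey → 28; brown ×10 → 280 Ω.
Series: 609000 + 280 = 609280 Ω.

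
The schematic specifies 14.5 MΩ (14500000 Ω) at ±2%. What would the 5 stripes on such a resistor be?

14500000 Ω = 145 × 10^5.
1 → brown
4 → yellow
5 → green
Multiplier 10^5 → green.
±2% tolerance → red.

brown, yellow, green, green, red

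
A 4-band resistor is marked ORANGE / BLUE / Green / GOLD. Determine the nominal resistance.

Orange → 3 (first significant figure)
Blue → 6 (second significant figure)
Green → ×10^5 multiplier
36 × 100000 = 3600000 Ω

3600000 Ω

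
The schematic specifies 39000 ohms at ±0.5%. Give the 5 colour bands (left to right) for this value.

39000 Ω = 390 × 10^2.
3 → orange
9 → white
0 → black
Multiplier 10^2 → red.
±0.5% tolerance → green.

orange, white, black, red, green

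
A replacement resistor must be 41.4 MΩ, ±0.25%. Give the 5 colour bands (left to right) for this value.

41400000 Ω = 414 × 10^5.
4 → yellow
1 → brown
4 → yellow
Multiplier 10^5 → green.
±0.25% tolerance → blue.

yellow, brown, yellow, green, blue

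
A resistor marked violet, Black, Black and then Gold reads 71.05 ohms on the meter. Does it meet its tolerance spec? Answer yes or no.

Violet → 7 (first significant figure)
Black → 0 (second significant figure)
Black → ×1 multiplier
Gold → ±5% tolerance
70 × 1 = 70 Ω
Allowed range: 66.5 Ω to 73.5 Ω.
71.05 ohms lies inside that range.

yes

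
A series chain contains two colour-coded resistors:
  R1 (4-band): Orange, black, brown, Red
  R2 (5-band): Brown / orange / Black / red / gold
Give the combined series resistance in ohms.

13300 Ω

R1: orange, black → 30; brown ×10 → 300 Ω.
R2: brown, orange, black → 130; red ×10^2 → 13000 Ω.
Series: 300 + 13000 = 13300 Ω.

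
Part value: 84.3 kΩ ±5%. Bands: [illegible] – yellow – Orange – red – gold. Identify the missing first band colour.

84300 Ω = 843 × 10^2.
The first band gives digit 8 of the significand, and 8 is grey.

grey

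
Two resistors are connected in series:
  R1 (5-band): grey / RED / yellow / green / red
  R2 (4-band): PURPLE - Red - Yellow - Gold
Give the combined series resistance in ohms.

R1: grey, red, yellow → 824; green ×10^5 → 82400000 Ω.
R2: violet, red → 72; yellow ×10^4 → 720000 Ω.
Series: 82400000 + 720000 = 83120000 Ω.

83120000 Ω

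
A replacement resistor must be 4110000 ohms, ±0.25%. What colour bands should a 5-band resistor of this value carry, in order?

yellow, brown, brown, yellow, blue

4110000 Ω = 411 × 10^4.
4 → yellow
1 → brown
1 → brown
Multiplier 10^4 → yellow.
±0.25% tolerance → blue.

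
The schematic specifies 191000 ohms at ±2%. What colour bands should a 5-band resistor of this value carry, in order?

brown, white, brown, orange, red

191000 Ω = 191 × 10^3.
1 → brown
9 → white
1 → brown
Multiplier 10^3 → orange.
±2% tolerance → red.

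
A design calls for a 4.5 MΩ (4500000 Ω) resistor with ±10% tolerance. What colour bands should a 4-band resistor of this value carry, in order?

yellow, green, green, silver

4500000 Ω = 45 × 10^5.
4 → yellow
5 → green
Multiplier 10^5 → green.
±10% tolerance → silver.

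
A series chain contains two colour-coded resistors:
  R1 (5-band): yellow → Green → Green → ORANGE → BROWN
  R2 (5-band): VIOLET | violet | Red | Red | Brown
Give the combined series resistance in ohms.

R1: yellow, green, green → 455; orange ×10^3 → 455000 Ω.
R2: violet, violet, red → 772; red ×10^2 → 77200 Ω.
Series: 455000 + 77200 = 532200 Ω.

532200 Ω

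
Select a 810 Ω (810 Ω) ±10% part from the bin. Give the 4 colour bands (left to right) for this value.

grey, brown, brown, silver

810 Ω = 81 × 10^1.
8 → grey
1 → brown
Multiplier 10^1 → brown.
±10% tolerance → silver.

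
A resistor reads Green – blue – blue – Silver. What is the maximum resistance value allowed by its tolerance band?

61600000 Ω

Green → 5 (first significant figure)
Blue → 6 (second significant figure)
Blue → ×10^6 multiplier
Silver → ±10% tolerance
56 × 1000000 = 56000000 Ω
Maximum = 56000000 × (1 + 10/100) = 61600000 Ω.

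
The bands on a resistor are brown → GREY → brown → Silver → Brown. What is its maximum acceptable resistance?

1.8281 Ω

Brown → 1 (first significant figure)
Grey → 8 (second significant figure)
Brown → 1 (third significant figure)
Silver → ×0.01 multiplier
Brown → ±1% tolerance
181 × 0.01 = 1.81 Ω
Maximum = 1.81 × (1 + 1/100) = 1.8281 Ω.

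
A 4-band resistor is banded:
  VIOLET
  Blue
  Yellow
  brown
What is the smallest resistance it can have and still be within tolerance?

Violet → 7 (first significant figure)
Blue → 6 (second significant figure)
Yellow → ×10^4 multiplier
Brown → ±1% tolerance
76 × 10000 = 760000 Ω
Smallest = 760000 × (1 − 1/100) = 752400 Ω.

752400 Ω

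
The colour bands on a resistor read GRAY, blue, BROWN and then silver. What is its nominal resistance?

Grey → 8 (first significant figure)
Blue → 6 (second significant figure)
Brown → ×10 multiplier
86 × 10 = 860 Ω

860 Ω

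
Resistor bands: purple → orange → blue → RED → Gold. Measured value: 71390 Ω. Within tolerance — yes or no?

yes

Violet → 7 (first significant figure)
Orange → 3 (second significant figure)
Blue → 6 (third significant figure)
Red → ×10^2 multiplier
Gold → ±5% tolerance
736 × 100 = 73600 Ω
Allowed range: 69920 Ω to 77280 Ω.
71390 Ω lies inside that range.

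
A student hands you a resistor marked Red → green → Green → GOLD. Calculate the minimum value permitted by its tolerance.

2375000 Ω

Red → 2 (first significant figure)
Green → 5 (second significant figure)
Green → ×10^5 multiplier
Gold → ±5% tolerance
25 × 100000 = 2500000 Ω
Minimum = 2500000 × (1 − 5/100) = 2375000 Ω.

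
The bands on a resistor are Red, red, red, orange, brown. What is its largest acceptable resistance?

224220 Ω

Red → 2 (first significant figure)
Red → 2 (second significant figure)
Red → 2 (third significant figure)
Orange → ×10^3 multiplier
Brown → ±1% tolerance
222 × 1000 = 222000 Ω
Largest = 222000 × (1 + 1/100) = 224220 Ω.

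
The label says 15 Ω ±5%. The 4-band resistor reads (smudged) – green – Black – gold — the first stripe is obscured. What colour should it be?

brown

15 Ω = 15 × 10^0.
The first band gives digit 1 of the significand, and 1 is brown.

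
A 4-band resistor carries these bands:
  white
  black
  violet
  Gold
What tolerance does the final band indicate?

The last band, gold, is the tolerance band.
Gold corresponds to ±5%.

±5%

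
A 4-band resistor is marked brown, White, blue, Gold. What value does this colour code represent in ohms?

Brown → 1 (first significant figure)
White → 9 (second significant figure)
Blue → ×10^6 multiplier
19 × 1000000 = 19000000 Ω

19000000 Ω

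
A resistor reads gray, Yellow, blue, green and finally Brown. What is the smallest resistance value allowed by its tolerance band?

83754000 Ω

Grey → 8 (first significant figure)
Yellow → 4 (second significant figure)
Blue → 6 (third significant figure)
Green → ×10^5 multiplier
Brown → ±1% tolerance
846 × 100000 = 84600000 Ω
Smallest = 84600000 × (1 − 1/100) = 83754000 Ω.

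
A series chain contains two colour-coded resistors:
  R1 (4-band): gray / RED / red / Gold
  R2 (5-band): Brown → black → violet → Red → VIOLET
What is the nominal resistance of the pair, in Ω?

18900 Ω

R1: grey, red → 82; red ×10^2 → 8200 Ω.
R2: brown, black, violet → 107; red ×10^2 → 10700 Ω.
Series: 8200 + 10700 = 18900 Ω.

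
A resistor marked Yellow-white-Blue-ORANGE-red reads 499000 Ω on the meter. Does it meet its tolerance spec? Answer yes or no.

Yellow → 4 (first significant figure)
White → 9 (second significant figure)
Blue → 6 (third significant figure)
Orange → ×10^3 multiplier
Red → ±2% tolerance
496 × 1000 = 496000 Ω
Allowed range: 486080 Ω to 505920 Ω.
499000 Ω lies inside that range.

yes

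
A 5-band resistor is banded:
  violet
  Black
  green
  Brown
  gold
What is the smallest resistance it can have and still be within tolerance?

Violet → 7 (first significant figure)
Black → 0 (second significant figure)
Green → 5 (third significant figure)
Brown → ×10 multiplier
Gold → ±5% tolerance
705 × 10 = 7050 Ω
Smallest = 7050 × (1 − 5/100) = 6697.5 Ω.

6697.5 Ω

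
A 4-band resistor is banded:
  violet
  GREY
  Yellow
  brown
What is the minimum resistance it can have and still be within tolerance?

Violet → 7 (first significant figure)
Grey → 8 (second significant figure)
Yellow → ×10^4 multiplier
Brown → ±1% tolerance
78 × 10000 = 780000 Ω
Minimum = 780000 × (1 − 1/100) = 772200 Ω.

772200 Ω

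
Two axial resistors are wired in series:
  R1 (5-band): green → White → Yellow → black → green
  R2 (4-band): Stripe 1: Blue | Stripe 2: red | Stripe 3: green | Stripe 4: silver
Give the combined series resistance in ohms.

6200594 Ω

R1: green, white, yellow → 594; black ×1 → 594 Ω.
R2: blue, red → 62; green ×10^5 → 6200000 Ω.
Series: 594 + 6200000 = 6200594 Ω.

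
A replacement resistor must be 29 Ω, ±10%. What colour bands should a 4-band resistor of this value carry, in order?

29 Ω = 29 × 10^0.
2 → red
9 → white
Multiplier 10^0 → black.
±10% tolerance → silver.

red, white, black, silver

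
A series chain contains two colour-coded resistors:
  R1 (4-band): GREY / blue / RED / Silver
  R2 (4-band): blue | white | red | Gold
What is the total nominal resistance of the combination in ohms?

R1: grey, blue → 86; red ×10^2 → 8600 Ω.
R2: blue, white → 69; red ×10^2 → 6900 Ω.
Series: 8600 + 6900 = 15500 Ω.

15500 Ω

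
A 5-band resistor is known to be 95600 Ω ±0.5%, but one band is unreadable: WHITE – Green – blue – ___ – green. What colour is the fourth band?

red

95600 Ω = 956 × 10^2.
The fourth band is the multiplier, 10^2, which is red.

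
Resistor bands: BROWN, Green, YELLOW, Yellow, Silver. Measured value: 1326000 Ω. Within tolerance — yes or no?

no

Brown → 1 (first significant figure)
Green → 5 (second significant figure)
Yellow → 4 (third significant figure)
Yellow → ×10^4 multiplier
Silver → ±10% tolerance
154 × 10000 = 1540000 Ω
Allowed range: 1386000 Ω to 1694000 Ω.
1326000 Ω lies outside that range.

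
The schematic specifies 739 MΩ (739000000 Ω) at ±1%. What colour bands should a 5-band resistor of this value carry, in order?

violet, orange, white, blue, brown

739000000 Ω = 739 × 10^6.
7 → violet
3 → orange
9 → white
Multiplier 10^6 → blue.
±1% tolerance → brown.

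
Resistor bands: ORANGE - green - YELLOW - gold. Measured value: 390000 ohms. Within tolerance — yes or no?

no

Orange → 3 (first significant figure)
Green → 5 (second significant figure)
Yellow → ×10^4 multiplier
Gold → ±5% tolerance
35 × 10000 = 350000 Ω
Allowed range: 332500 Ω to 367500 Ω.
390000 ohms lies outside that range.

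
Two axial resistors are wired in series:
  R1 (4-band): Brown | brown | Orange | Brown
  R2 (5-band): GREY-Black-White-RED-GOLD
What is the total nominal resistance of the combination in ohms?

91900 Ω

R1: brown, brown → 11; orange ×10^3 → 11000 Ω.
R2: grey, black, white → 809; red ×10^2 → 80900 Ω.
Series: 11000 + 80900 = 91900 Ω.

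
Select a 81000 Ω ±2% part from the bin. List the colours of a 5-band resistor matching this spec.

81000 Ω = 810 × 10^2.
8 → grey
1 → brown
0 → black
Multiplier 10^2 → red.
±2% tolerance → red.

grey, brown, black, red, red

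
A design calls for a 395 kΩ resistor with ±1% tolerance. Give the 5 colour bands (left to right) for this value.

orange, white, green, orange, brown

395000 Ω = 395 × 10^3.
3 → orange
9 → white
5 → green
Multiplier 10^3 → orange.
±1% tolerance → brown.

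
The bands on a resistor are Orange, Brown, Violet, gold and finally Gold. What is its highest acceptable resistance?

Orange → 3 (first significant figure)
Brown → 1 (second significant figure)
Violet → 7 (third significant figure)
Gold → ×0.1 multiplier
Gold → ±5% tolerance
317 × 0.1 = 31.7 Ω
Highest = 31.7 × (1 + 5/100) = 33.285 Ω.

33.285 Ω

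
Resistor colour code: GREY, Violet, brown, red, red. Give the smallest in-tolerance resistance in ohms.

Grey → 8 (first significant figure)
Violet → 7 (second significant figure)
Brown → 1 (third significant figure)
Red → ×10^2 multiplier
Red → ±2% tolerance
871 × 100 = 87100 Ω
Smallest = 87100 × (1 − 2/100) = 85358 Ω.

85358 Ω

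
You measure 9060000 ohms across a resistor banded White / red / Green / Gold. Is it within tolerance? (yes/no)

yes

White → 9 (first significant figure)
Red → 2 (second significant figure)
Green → ×10^5 multiplier
Gold → ±5% tolerance
92 × 100000 = 9200000 Ω
Allowed range: 8740000 Ω to 9660000 Ω.
9060000 ohms lies inside that range.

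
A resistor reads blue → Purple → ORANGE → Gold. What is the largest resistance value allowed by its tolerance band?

70350 Ω

Blue → 6 (first significant figure)
Violet → 7 (second significant figure)
Orange → ×10^3 multiplier
Gold → ±5% tolerance
67 × 1000 = 67000 Ω
Largest = 67000 × (1 + 5/100) = 70350 Ω.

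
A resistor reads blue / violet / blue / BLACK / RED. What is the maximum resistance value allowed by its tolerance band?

Blue → 6 (first significant figure)
Violet → 7 (second significant figure)
Blue → 6 (third significant figure)
Black → ×1 multiplier
Red → ±2% tolerance
676 × 1 = 676 Ω
Maximum = 676 × (1 + 2/100) = 689.52 Ω.

689.52 Ω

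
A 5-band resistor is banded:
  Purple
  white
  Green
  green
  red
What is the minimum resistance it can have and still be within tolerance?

Violet → 7 (first significant figure)
White → 9 (second significant figure)
Green → 5 (third significant figure)
Green → ×10^5 multiplier
Red → ±2% tolerance
795 × 100000 = 79500000 Ω
Minimum = 79500000 × (1 − 2/100) = 77910000 Ω.

77910000 Ω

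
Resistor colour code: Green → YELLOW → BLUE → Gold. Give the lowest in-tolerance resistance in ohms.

Green → 5 (first significant figure)
Yellow → 4 (second significant figure)
Blue → ×10^6 multiplier
Gold → ±5% tolerance
54 × 1000000 = 54000000 Ω
Lowest = 54000000 × (1 − 5/100) = 51300000 Ω.

51300000 Ω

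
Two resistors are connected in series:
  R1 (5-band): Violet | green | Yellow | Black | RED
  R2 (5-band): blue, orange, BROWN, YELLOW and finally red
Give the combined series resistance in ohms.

R1: violet, green, yellow → 754; black ×1 → 754 Ω.
R2: blue, orange, brown → 631; yellow ×10^4 → 6310000 Ω.
Series: 754 + 6310000 = 6310754 Ω.

6310754 Ω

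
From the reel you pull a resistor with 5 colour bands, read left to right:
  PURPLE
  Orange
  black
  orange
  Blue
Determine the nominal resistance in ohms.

Violet → 7 (first significant figure)
Orange → 3 (second significant figure)
Black → 0 (third significant figure)
Orange → ×10^3 multiplier
730 × 1000 = 730000 Ω

730000 Ω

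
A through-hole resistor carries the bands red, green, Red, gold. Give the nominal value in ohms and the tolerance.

Red → 2 (first significant figure)
Green → 5 (second significant figure)
Red → ×10^2 multiplier
Gold → ±5% tolerance
25 × 100 = 2500 Ω

2500 Ω ±5%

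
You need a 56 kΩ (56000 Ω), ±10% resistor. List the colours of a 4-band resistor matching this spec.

56000 Ω = 56 × 10^3.
5 → green
6 → blue
Multiplier 10^3 → orange.
±10% tolerance → silver.

green, blue, orange, silver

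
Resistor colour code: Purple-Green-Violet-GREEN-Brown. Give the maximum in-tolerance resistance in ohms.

Violet → 7 (first significant figure)
Green → 5 (second significant figure)
Violet → 7 (third significant figure)
Green → ×10^5 multiplier
Brown → ±1% tolerance
757 × 100000 = 75700000 Ω
Maximum = 75700000 × (1 + 1/100) = 76457000 Ω.

76457000 Ω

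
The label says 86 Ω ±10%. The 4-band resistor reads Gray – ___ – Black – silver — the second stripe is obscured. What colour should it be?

blue

86 Ω = 86 × 10^0.
The second band gives digit 6 of the significand, and 6 is blue.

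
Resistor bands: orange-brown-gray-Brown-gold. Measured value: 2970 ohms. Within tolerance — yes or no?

Orange → 3 (first significant figure)
Brown → 1 (second significant figure)
Grey → 8 (third significant figure)
Brown → ×10 multiplier
Gold → ±5% tolerance
318 × 10 = 3180 Ω
Allowed range: 3021 Ω to 3339 Ω.
2970 ohms lies outside that range.

no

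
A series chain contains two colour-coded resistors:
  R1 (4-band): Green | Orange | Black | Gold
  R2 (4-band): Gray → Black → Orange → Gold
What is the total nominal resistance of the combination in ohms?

R1: green, orange → 53; black ×1 → 53 Ω.
R2: grey, black → 80; orange ×10^3 → 80000 Ω.
Series: 53 + 80000 = 80053 Ω.

80053 Ω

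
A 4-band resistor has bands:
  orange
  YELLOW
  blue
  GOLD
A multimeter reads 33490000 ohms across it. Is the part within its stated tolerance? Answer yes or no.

yes

Orange → 3 (first significant figure)
Yellow → 4 (second significant figure)
Blue → ×10^6 multiplier
Gold → ±5% tolerance
34 × 1000000 = 34000000 Ω
Allowed range: 32300000 Ω to 35700000 Ω.
33490000 ohms lies inside that range.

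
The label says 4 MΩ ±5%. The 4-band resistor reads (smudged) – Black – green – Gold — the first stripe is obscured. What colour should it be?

yellow

4000000 Ω = 40 × 10^5.
The first band gives digit 4 of the significand, and 4 is yellow.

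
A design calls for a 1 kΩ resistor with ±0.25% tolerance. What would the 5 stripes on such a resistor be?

brown, black, black, brown, blue

1000 Ω = 100 × 10^1.
1 → brown
0 → black
0 → black
Multiplier 10^1 → brown.
±0.25% tolerance → blue.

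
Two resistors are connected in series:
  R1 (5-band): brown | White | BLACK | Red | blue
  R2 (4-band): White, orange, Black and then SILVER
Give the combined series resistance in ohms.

R1: brown, white, black → 190; red ×10^2 → 19000 Ω.
R2: white, orange → 93; black ×1 → 93 Ω.
Series: 19000 + 93 = 19093 Ω.

19093 Ω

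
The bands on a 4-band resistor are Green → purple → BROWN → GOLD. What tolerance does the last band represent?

The last band, gold, is the tolerance band.
Gold corresponds to ±5%.

±5%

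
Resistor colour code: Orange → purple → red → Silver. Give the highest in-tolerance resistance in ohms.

Orange → 3 (first significant figure)
Violet → 7 (second significant figure)
Red → ×10^2 multiplier
Silver → ±10% tolerance
37 × 100 = 3700 Ω
Highest = 3700 × (1 + 10/100) = 4070 Ω.

4070 Ω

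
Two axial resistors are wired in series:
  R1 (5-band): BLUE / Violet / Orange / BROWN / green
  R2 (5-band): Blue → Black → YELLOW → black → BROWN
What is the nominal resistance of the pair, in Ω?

R1: blue, violet, orange → 673; brown ×10 → 6730 Ω.
R2: blue, black, yellow → 604; black ×1 → 604 Ω.
Series: 6730 + 604 = 7334 Ω.

7334 Ω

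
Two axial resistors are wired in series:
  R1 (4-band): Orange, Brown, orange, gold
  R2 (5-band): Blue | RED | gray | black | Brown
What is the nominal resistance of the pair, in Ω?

31628 Ω

R1: orange, brown → 31; orange ×10^3 → 31000 Ω.
R2: blue, red, grey → 628; black ×1 → 628 Ω.
Series: 31000 + 628 = 31628 Ω.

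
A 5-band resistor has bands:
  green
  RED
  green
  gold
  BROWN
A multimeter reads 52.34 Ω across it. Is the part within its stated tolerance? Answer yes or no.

yes

Green → 5 (first significant figure)
Red → 2 (second significant figure)
Green → 5 (third significant figure)
Gold → ×0.1 multiplier
Brown → ±1% tolerance
525 × 0.1 = 52.5 Ω
Allowed range: 51.975 Ω to 53.025 Ω.
52.34 Ω lies inside that range.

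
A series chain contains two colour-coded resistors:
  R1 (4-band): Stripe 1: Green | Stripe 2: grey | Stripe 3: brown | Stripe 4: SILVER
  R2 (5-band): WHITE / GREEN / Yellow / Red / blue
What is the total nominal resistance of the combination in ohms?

R1: green, grey → 58; brown ×10 → 580 Ω.
R2: white, green, yellow → 954; red ×10^2 → 95400 Ω.
Series: 580 + 95400 = 95980 Ω.

95980 Ω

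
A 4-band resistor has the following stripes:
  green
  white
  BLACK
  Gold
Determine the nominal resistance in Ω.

Green → 5 (first significant figure)
White → 9 (second significant figure)
Black → ×1 multiplier
59 × 1 = 59 Ω

59 Ω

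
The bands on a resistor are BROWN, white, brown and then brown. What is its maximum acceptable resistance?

Brown → 1 (first significant figure)
White → 9 (second significant figure)
Brown → ×10 multiplier
Brown → ±1% tolerance
19 × 10 = 190 Ω
Maximum = 190 × (1 + 1/100) = 191.9 Ω.

191.9 Ω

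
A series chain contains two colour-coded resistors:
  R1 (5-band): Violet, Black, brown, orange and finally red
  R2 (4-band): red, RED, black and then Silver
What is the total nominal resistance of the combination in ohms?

701022 Ω

R1: violet, black, brown → 701; orange ×10^3 → 701000 Ω.
R2: red, red → 22; black ×1 → 22 Ω.
Series: 701000 + 22 = 701022 Ω.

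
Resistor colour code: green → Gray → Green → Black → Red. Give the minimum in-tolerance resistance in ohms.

573.3 Ω

Green → 5 (first significant figure)
Grey → 8 (second significant figure)
Green → 5 (third significant figure)
Black → ×1 multiplier
Red → ±2% tolerance
585 × 1 = 585 Ω
Minimum = 585 × (1 − 2/100) = 573.3 Ω.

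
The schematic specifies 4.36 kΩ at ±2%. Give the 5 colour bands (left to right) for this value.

4360 Ω = 436 × 10^1.
4 → yellow
3 → orange
6 → blue
Multiplier 10^1 → brown.
±2% tolerance → red.

yellow, orange, blue, brown, red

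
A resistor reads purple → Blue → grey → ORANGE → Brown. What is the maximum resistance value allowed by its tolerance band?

775680 Ω

Violet → 7 (first significant figure)
Blue → 6 (second significant figure)
Grey → 8 (third significant figure)
Orange → ×10^3 multiplier
Brown → ±1% tolerance
768 × 1000 = 768000 Ω
Maximum = 768000 × (1 + 1/100) = 775680 Ω.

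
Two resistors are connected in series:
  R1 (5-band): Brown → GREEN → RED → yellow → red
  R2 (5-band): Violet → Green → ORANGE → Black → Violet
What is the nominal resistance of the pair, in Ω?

R1: brown, green, red → 152; yellow ×10^4 → 1520000 Ω.
R2: violet, green, orange → 753; black ×1 → 753 Ω.
Series: 1520000 + 753 = 1520753 Ω.

1520753 Ω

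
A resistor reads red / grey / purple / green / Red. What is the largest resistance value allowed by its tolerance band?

Red → 2 (first significant figure)
Grey → 8 (second significant figure)
Violet → 7 (third significant figure)
Green → ×10^5 multiplier
Red → ±2% tolerance
287 × 100000 = 28700000 Ω
Largest = 28700000 × (1 + 2/100) = 29274000 Ω.

29274000 Ω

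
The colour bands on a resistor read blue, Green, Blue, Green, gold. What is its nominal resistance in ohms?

Blue → 6 (first significant figure)
Green → 5 (second significant figure)
Blue → 6 (third significant figure)
Green → ×10^5 multiplier
656 × 100000 = 65600000 Ω

65600000 Ω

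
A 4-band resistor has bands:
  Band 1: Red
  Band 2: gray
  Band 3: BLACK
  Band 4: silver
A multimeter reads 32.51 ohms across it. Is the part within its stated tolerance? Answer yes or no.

Red → 2 (first significant figure)
Grey → 8 (second significant figure)
Black → ×1 multiplier
Silver → ±10% tolerance
28 × 1 = 28 Ω
Allowed range: 25.2 Ω to 30.8 Ω.
32.51 ohms lies outside that range.

no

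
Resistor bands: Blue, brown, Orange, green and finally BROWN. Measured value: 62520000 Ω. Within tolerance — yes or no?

Blue → 6 (first significant figure)
Brown → 1 (second significant figure)
Orange → 3 (third significant figure)
Green → ×10^5 multiplier
Brown → ±1% tolerance
613 × 100000 = 61300000 Ω
Allowed range: 60687000 Ω to 61913000 Ω.
62520000 Ω lies outside that range.

no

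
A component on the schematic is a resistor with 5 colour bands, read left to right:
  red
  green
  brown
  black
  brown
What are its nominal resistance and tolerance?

Red → 2 (first significant figure)
Green → 5 (second significant figure)
Brown → 1 (third significant figure)
Black → ×1 multiplier
Brown → ±1% tolerance
251 × 1 = 251 Ω

251 Ω ±1%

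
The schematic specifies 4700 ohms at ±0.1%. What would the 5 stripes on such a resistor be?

4700 Ω = 470 × 10^1.
4 → yellow
7 → violet
0 → black
Multiplier 10^1 → brown.
±0.1% tolerance → violet.

yellow, violet, black, brown, violet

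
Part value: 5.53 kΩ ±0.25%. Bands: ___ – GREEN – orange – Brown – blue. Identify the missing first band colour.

green

5530 Ω = 553 × 10^1.
The first band gives digit 5 of the significand, and 5 is green.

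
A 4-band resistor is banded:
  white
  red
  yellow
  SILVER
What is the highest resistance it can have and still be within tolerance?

White → 9 (first significant figure)
Red → 2 (second significant figure)
Yellow → ×10^4 multiplier
Silver → ±10% tolerance
92 × 10000 = 920000 Ω
Highest = 920000 × (1 + 10/100) = 1012000 Ω.

1012000 Ω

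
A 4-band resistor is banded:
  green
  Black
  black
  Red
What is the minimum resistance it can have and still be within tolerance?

49 Ω

Green → 5 (first significant figure)
Black → 0 (second significant figure)
Black → ×1 multiplier
Red → ±2% tolerance
50 × 1 = 50 Ω
Minimum = 50 × (1 − 2/100) = 49 Ω.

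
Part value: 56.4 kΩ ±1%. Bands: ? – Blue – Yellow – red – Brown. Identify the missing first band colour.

green

56400 Ω = 564 × 10^2.
The first band gives digit 5 of the significand, and 5 is green.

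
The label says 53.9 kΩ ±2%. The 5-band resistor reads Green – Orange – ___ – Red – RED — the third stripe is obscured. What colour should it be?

53900 Ω = 539 × 10^2.
The third band gives digit 9 of the significand, and 9 is white.

white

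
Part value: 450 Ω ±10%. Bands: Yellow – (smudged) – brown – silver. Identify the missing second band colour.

green

450 Ω = 45 × 10^1.
The second band gives digit 5 of the significand, and 5 is green.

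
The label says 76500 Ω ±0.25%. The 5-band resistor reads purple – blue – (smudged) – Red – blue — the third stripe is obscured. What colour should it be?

green

76500 Ω = 765 × 10^2.
The third band gives digit 5 of the significand, and 5 is green.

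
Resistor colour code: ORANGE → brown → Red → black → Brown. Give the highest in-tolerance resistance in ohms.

315.12 Ω

Orange → 3 (first significant figure)
Brown → 1 (second significant figure)
Red → 2 (third significant figure)
Black → ×1 multiplier
Brown → ±1% tolerance
312 × 1 = 312 Ω
Highest = 312 × (1 + 1/100) = 315.12 Ω.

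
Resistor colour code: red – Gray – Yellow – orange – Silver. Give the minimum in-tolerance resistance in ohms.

Red → 2 (first significant figure)
Grey → 8 (second significant figure)
Yellow → 4 (third significant figure)
Orange → ×10^3 multiplier
Silver → ±10% tolerance
284 × 1000 = 284000 Ω
Minimum = 284000 × (1 − 10/100) = 255600 Ω.

255600 Ω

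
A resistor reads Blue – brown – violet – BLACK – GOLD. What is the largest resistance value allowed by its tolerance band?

Blue → 6 (first significant figure)
Brown → 1 (second significant figure)
Violet → 7 (third significant figure)
Black → ×1 multiplier
Gold → ±5% tolerance
617 × 1 = 617 Ω
Largest = 617 × (1 + 5/100) = 647.85 Ω.

647.85 Ω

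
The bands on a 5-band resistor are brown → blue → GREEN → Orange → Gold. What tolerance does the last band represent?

The last band, gold, is the tolerance band.
Gold corresponds to ±5%.

±5%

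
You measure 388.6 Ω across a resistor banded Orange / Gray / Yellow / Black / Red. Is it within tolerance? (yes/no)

Orange → 3 (first significant figure)
Grey → 8 (second significant figure)
Yellow → 4 (third significant figure)
Black → ×1 multiplier
Red → ±2% tolerance
384 × 1 = 384 Ω
Allowed range: 376.32 Ω to 391.68 Ω.
388.6 Ω lies inside that range.

yes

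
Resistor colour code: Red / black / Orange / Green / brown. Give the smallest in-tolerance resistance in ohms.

20097000 Ω

Red → 2 (first significant figure)
Black → 0 (second significant figure)
Orange → 3 (third significant figure)
Green → ×10^5 multiplier
Brown → ±1% tolerance
203 × 100000 = 20300000 Ω
Smallest = 20300000 × (1 − 1/100) = 20097000 Ω.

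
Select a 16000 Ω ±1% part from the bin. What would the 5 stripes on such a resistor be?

16000 Ω = 160 × 10^2.
1 → brown
6 → blue
0 → black
Multiplier 10^2 → red.
±1% tolerance → brown.

brown, blue, black, red, brown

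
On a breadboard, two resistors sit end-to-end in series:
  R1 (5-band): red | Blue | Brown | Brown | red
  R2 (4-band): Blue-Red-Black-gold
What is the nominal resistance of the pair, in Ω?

2672 Ω

R1: red, blue, brown → 261; brown ×10 → 2610 Ω.
R2: blue, red → 62; black ×1 → 62 Ω.
Series: 2610 + 62 = 2672 Ω.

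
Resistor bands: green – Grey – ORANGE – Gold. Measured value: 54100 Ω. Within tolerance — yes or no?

Green → 5 (first significant figure)
Grey → 8 (second significant figure)
Orange → ×10^3 multiplier
Gold → ±5% tolerance
58 × 1000 = 58000 Ω
Allowed range: 55100 Ω to 60900 Ω.
54100 Ω lies outside that range.

no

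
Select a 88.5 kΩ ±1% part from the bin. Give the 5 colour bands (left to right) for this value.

grey, grey, green, red, brown

88500 Ω = 885 × 10^2.
8 → grey
8 → grey
5 → green
Multiplier 10^2 → red.
±1% tolerance → brown.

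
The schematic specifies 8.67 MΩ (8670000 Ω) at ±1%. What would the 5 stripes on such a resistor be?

grey, blue, violet, yellow, brown

8670000 Ω = 867 × 10^4.
8 → grey
6 → blue
7 → violet
Multiplier 10^4 → yellow.
±1% tolerance → brown.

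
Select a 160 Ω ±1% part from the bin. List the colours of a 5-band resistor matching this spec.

brown, blue, black, black, brown

160 Ω = 160 × 10^0.
1 → brown
6 → blue
0 → black
Multiplier 10^0 → black.
±1% tolerance → brown.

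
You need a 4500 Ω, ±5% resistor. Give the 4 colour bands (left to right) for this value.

4500 Ω = 45 × 10^2.
4 → yellow
5 → green
Multiplier 10^2 → red.
±5% tolerance → gold.

yellow, green, red, gold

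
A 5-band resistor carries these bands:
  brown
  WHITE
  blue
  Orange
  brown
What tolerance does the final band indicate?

±1%

The last band, brown, is the tolerance band.
Brown corresponds to ±1%.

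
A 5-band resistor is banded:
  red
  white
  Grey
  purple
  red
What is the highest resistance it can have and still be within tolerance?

Red → 2 (first significant figure)
White → 9 (second significant figure)
Grey → 8 (third significant figure)
Violet → ×10^7 multiplier
Red → ±2% tolerance
298 × 10000000 = 2980000000 Ω
Highest = 2980000000 × (1 + 2/100) = 3039600000 Ω.

3039600000 Ω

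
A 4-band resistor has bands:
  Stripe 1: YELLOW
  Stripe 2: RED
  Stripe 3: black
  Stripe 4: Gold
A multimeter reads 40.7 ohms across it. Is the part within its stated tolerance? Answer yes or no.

yes

Yellow → 4 (first significant figure)
Red → 2 (second significant figure)
Black → ×1 multiplier
Gold → ±5% tolerance
42 × 1 = 42 Ω
Allowed range: 39.9 Ω to 44.1 Ω.
40.7 ohms lies inside that range.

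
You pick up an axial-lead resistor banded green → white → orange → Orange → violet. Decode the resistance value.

593000 Ω

Green → 5 (first significant figure)
White → 9 (second significant figure)
Orange → 3 (third significant figure)
Orange → ×10^3 multiplier
593 × 1000 = 593000 Ω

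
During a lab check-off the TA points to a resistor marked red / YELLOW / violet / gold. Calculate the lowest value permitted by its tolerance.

Red → 2 (first significant figure)
Yellow → 4 (second significant figure)
Violet → ×10^7 multiplier
Gold → ±5% tolerance
24 × 10000000 = 240000000 Ω
Lowest = 240000000 × (1 − 5/100) = 228000000 Ω.

228000000 Ω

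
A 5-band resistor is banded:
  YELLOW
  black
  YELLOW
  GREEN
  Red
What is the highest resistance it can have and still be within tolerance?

Yellow → 4 (first significant figure)
Black → 0 (second significant figure)
Yellow → 4 (third significant figure)
Green → ×10^5 multiplier
Red → ±2% tolerance
404 × 100000 = 40400000 Ω
Highest = 40400000 × (1 + 2/100) = 41208000 Ω.

41208000 Ω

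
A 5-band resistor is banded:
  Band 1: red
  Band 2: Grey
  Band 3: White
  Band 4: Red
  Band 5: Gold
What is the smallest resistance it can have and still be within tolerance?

27455 Ω

Red → 2 (first significant figure)
Grey → 8 (second significant figure)
White → 9 (third significant figure)
Red → ×10^2 multiplier
Gold → ±5% tolerance
289 × 100 = 28900 Ω
Smallest = 28900 × (1 − 5/100) = 27455 Ω.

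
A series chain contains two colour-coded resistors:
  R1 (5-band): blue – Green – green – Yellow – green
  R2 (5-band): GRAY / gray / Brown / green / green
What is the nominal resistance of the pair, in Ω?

R1: blue, green, green → 655; yellow ×10^4 → 6550000 Ω.
R2: grey, grey, brown → 881; green ×10^5 → 88100000 Ω.
Series: 6550000 + 88100000 = 94650000 Ω.

94650000 Ω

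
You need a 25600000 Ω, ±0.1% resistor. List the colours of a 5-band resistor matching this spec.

25600000 Ω = 256 × 10^5.
2 → red
5 → green
6 → blue
Multiplier 10^5 → green.
±0.1% tolerance → violet.

red, green, blue, green, violet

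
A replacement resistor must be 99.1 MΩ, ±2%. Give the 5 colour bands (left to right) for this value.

white, white, brown, green, red

99100000 Ω = 991 × 10^5.
9 → white
9 → white
1 → brown
Multiplier 10^5 → green.
±2% tolerance → red.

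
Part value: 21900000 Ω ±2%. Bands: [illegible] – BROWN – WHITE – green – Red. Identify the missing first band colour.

red

21900000 Ω = 219 × 10^5.
The first band gives digit 2 of the significand, and 2 is red.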